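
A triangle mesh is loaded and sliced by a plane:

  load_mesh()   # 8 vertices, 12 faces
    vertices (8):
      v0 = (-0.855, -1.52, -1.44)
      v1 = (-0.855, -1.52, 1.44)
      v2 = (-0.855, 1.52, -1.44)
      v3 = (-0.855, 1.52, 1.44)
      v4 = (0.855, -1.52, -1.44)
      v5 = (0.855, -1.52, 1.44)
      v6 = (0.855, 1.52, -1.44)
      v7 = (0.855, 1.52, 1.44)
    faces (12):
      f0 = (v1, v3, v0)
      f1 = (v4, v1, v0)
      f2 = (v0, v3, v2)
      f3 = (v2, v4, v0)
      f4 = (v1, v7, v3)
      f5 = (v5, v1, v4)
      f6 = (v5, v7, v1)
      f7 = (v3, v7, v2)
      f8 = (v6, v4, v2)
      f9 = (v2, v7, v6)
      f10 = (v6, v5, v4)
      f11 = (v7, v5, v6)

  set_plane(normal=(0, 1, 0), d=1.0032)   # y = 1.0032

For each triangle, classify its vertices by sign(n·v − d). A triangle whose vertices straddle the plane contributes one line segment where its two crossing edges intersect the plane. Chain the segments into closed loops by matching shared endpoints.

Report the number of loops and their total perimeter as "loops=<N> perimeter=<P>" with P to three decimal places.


loops=1 perimeter=9.180

Straddling triangles (8 of 12):
  (v1,v3,v0) [-+-] → (-0.855, 1.0032, 1.44)–(-0.855, 1.0032, 0.9504)  len=0.4896
  (v0,v3,v2) [-++] → (-0.855, 1.0032, 0.9504)–(-0.855, 1.0032, -1.44)  len=2.3904
  (v2,v4,v0) [+--] → (-0.5643, 1.0032, -1.44)–(-0.855, 1.0032, -1.44)  len=0.2907
  (v1,v7,v3) [-++] → (0.5643, 1.0032, 1.44)–(-0.855, 1.0032, 1.44)  len=1.4193
  (v5,v7,v1) [-+-] → (0.855, 1.0032, 1.44)–(0.5643, 1.0032, 1.44)  len=0.2907
  (v6,v4,v2) [+-+] → (0.855, 1.0032, -1.44)–(-0.5643, 1.0032, -1.44)  len=1.4193
  (v6,v5,v4) [+--] → (0.855, 1.0032, -0.9504)–(0.855, 1.0032, -1.44)  len=0.4896
  (v7,v5,v6) [+-+] → (0.855, 1.0032, 1.44)–(0.855, 1.0032, -0.9504)  len=2.3904

Chained into 1 loop(s):
  loop 1: 8 segments, perimeter = 9.1800
Total perimeter = 9.180


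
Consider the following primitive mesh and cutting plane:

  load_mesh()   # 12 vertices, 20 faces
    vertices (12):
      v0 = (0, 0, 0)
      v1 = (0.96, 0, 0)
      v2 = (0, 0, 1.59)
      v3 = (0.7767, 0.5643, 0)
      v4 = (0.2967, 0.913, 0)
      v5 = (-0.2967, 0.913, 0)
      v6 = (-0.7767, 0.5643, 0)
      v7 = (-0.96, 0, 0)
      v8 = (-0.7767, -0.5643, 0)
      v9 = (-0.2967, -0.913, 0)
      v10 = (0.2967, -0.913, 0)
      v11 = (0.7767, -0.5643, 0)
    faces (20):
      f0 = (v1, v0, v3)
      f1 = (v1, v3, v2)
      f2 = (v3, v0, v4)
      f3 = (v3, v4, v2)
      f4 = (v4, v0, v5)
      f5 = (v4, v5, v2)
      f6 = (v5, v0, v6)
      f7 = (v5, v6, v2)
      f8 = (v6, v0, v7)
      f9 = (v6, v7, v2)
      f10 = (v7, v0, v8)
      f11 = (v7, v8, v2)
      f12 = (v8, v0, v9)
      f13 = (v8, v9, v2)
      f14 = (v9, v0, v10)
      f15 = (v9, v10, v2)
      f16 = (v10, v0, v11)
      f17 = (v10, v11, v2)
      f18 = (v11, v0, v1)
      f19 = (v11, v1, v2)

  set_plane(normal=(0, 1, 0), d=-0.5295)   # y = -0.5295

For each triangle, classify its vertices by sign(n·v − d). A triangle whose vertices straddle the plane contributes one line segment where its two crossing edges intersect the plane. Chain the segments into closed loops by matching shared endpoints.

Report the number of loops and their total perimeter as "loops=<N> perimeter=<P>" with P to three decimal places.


Straddling triangles (10 of 20):
  (v7,v0,v8) [++-] → (-0.728801, -0.5295, 0)–(-0.788004, -0.5295, 0)  len=0.0592
  (v7,v8,v2) [+-+] → (-0.788004, -0.5295, 0)–(-0.728801, -0.5295, 0.0980542)  len=0.1145
  (v8,v0,v9) [-+-] → (-0.728801, -0.5295, 0)–(-0.172073, -0.5295, 0)  len=0.5567
  (v8,v9,v2) [--+] → (-0.172073, -0.5295, 0.66787)–(-0.728801, -0.5295, 0.0980542)  len=0.7966
  (v9,v0,v10) [-+-] → (-0.172073, -0.5295, 0)–(0.172073, -0.5295, 0)  len=0.3441
  (v9,v10,v2) [--+] → (0.172073, -0.5295, 0.66787)–(-0.172073, -0.5295, 0.66787)  len=0.3441
  (v10,v0,v11) [-+-] → (0.172073, -0.5295, 0)–(0.728801, -0.5295, 0)  len=0.5567
  (v10,v11,v2) [--+] → (0.728801, -0.5295, 0.0980542)–(0.172073, -0.5295, 0.66787)  len=0.7966
  (v11,v0,v1) [-++] → (0.728801, -0.5295, 0)–(0.788004, -0.5295, 0)  len=0.0592
  (v11,v1,v2) [-++] → (0.788004, -0.5295, 0)–(0.728801, -0.5295, 0.0980542)  len=0.1145

Chained into 1 loop(s):
  loop 1: 10 segments, perimeter = 3.7425
Total perimeter = 3.743

loops=1 perimeter=3.743


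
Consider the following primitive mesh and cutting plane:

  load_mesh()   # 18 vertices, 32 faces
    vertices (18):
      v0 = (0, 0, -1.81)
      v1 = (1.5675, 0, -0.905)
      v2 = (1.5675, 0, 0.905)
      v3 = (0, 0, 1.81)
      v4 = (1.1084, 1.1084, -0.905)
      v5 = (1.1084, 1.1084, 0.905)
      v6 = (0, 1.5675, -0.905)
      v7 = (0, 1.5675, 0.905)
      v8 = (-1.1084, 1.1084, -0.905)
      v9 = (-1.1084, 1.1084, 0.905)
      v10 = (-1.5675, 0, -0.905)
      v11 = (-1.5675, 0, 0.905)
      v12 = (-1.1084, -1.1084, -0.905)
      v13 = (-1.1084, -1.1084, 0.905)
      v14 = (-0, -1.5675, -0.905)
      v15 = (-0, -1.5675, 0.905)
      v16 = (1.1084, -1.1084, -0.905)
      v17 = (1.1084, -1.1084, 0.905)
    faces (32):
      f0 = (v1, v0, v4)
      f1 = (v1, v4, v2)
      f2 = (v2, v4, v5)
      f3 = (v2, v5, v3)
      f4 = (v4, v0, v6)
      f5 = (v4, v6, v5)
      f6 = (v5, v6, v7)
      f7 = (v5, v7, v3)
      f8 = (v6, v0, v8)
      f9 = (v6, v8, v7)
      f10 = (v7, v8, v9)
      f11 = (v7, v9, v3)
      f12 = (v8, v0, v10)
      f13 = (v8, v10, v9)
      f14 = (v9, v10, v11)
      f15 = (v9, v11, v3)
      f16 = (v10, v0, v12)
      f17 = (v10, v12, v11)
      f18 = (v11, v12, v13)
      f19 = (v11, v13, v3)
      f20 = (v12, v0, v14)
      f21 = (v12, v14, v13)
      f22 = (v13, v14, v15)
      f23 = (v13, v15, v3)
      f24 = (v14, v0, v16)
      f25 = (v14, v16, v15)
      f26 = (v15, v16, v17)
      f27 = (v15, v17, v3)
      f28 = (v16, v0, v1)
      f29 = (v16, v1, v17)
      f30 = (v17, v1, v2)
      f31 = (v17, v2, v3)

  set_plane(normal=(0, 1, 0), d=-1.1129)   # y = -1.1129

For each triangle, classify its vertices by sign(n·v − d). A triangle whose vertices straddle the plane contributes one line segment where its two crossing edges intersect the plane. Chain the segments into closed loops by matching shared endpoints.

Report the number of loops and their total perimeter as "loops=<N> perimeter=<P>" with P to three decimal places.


Straddling triangles (8 of 32):
  (v12,v0,v14) [++-] → (0, -1.1129, -1.16746)–(-1.09754, -1.1129, -0.905)  len=1.1285
  (v12,v14,v13) [+-+] → (-1.09754, -1.1129, -0.905)–(-1.09754, -1.1129, 0.887259)  len=1.7923
  (v13,v14,v15) [+--] → (-1.09754, -1.1129, 0.887259)–(-1.09754, -1.1129, 0.905)  len=0.0177
  (v13,v15,v3) [+-+] → (-1.09754, -1.1129, 0.905)–(0, -1.1129, 1.16746)  len=1.1285
  (v14,v0,v16) [-++] → (0, -1.1129, -1.16746)–(1.09754, -1.1129, -0.905)  len=1.1285
  (v14,v16,v15) [-+-] → (1.09754, -1.1129, -0.905)–(1.09754, -1.1129, -0.887259)  len=0.0177
  (v15,v16,v17) [-++] → (1.09754, -1.1129, -0.887259)–(1.09754, -1.1129, 0.905)  len=1.7923
  (v15,v17,v3) [-++] → (1.09754, -1.1129, 0.905)–(0, -1.1129, 1.16746)  len=1.1285

Chained into 1 loop(s):
  loop 1: 8 segments, perimeter = 8.1339
Total perimeter = 8.134

loops=1 perimeter=8.134


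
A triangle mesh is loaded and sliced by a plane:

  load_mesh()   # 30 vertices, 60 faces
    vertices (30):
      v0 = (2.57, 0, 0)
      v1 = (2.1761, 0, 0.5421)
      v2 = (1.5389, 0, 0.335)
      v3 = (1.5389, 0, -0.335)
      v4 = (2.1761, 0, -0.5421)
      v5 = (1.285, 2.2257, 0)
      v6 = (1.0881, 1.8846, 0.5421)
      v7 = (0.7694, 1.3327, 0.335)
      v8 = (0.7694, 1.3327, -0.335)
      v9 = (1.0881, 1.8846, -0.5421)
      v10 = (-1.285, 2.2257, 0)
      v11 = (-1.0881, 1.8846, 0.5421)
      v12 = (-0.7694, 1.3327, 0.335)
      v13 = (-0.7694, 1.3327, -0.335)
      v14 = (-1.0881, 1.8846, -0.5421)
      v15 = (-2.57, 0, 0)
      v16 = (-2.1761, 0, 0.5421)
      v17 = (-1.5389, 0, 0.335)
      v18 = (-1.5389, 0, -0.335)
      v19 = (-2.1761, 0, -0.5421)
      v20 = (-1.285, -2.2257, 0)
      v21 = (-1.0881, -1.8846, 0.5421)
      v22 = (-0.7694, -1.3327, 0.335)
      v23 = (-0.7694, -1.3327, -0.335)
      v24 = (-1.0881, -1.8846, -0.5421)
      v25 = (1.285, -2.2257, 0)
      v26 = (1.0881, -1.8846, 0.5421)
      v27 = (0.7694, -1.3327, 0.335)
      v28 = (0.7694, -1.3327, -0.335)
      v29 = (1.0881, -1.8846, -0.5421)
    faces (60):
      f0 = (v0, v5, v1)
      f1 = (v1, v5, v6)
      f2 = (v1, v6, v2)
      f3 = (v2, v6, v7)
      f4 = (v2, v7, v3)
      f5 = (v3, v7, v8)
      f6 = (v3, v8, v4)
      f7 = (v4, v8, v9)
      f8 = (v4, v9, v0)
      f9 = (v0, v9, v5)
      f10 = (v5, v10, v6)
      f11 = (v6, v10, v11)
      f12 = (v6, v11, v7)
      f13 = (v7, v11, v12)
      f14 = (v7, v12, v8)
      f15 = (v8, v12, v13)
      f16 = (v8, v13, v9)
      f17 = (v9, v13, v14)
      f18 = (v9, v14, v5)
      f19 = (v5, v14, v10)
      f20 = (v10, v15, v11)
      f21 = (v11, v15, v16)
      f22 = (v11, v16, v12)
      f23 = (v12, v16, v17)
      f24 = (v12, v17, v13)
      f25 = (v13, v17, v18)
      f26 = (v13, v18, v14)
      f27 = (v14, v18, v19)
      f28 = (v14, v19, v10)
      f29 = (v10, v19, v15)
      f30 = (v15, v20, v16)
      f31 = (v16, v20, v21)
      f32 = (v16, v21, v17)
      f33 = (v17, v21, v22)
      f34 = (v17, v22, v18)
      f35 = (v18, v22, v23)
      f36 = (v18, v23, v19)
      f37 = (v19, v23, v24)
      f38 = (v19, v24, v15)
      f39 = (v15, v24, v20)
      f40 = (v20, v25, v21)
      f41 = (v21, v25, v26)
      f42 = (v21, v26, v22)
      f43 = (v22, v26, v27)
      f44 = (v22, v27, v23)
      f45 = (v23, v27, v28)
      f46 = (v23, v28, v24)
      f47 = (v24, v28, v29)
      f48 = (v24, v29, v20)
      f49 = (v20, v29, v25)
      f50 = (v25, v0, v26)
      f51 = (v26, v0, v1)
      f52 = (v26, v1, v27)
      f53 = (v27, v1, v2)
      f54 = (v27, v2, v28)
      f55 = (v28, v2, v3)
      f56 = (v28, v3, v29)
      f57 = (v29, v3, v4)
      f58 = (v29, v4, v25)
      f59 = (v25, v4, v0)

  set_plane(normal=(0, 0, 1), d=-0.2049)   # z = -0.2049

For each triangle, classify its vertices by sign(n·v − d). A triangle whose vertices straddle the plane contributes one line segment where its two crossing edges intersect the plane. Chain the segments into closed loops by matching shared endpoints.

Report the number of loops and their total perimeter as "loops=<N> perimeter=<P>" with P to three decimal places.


Straddling triangles (24 of 60):
  (v2,v7,v3) [++-] → (1.38948, 0.258782, -0.2049)–(1.5389, 0, -0.2049)  len=0.2988
  (v3,v7,v8) [-+-] → (1.38948, 0.258782, -0.2049)–(0.7694, 1.3327, -0.2049)  len=1.2401
  (v4,v9,v0) [--+] → (2.00988, 0.712331, -0.2049)–(2.42112, 0, -0.2049)  len=0.8225
  (v0,v9,v5) [+-+] → (2.00988, 0.712331, -0.2049)–(1.21058, 2.09677, -0.2049)  len=1.5986
  (v7,v12,v8) [++-] → (0.470597, 1.3327, -0.2049)–(0.7694, 1.3327, -0.2049)  len=0.2988
  (v8,v12,v13) [-+-] → (0.470597, 1.3327, -0.2049)–(-0.7694, 1.3327, -0.2049)  len=1.2400
  (v9,v14,v5) [--+] → (0.388029, 2.09677, -0.2049)–(1.21058, 2.09677, -0.2049)  len=0.8225
  (v5,v14,v10) [+-+] → (0.388029, 2.09677, -0.2049)–(-1.21058, 2.09677, -0.2049)  len=1.5986
  (v12,v17,v13) [++-] → (-0.918821, 1.07392, -0.2049)–(-0.7694, 1.3327, -0.2049)  len=0.2988
  (v13,v17,v18) [-+-] → (-0.918821, 1.07392, -0.2049)–(-1.5389, 0, -0.2049)  len=1.2401
  (v14,v19,v10) [--+] → (-1.62181, 1.38444, -0.2049)–(-1.21058, 2.09677, -0.2049)  len=0.8225
  (v10,v19,v15) [+-+] → (-1.62181, 1.38444, -0.2049)–(-2.42112, 0, -0.2049)  len=1.5986
  (v17,v22,v18) [++-] → (-1.38948, -0.258782, -0.2049)–(-1.5389, 0, -0.2049)  len=0.2988
  (v18,v22,v23) [-+-] → (-1.38948, -0.258782, -0.2049)–(-0.7694, -1.3327, -0.2049)  len=1.2401
  (v19,v24,v15) [--+] → (-2.00988, -0.712331, -0.2049)–(-2.42112, 0, -0.2049)  len=0.8225
  (v15,v24,v20) [+-+] → (-2.00988, -0.712331, -0.2049)–(-1.21058, -2.09677, -0.2049)  len=1.5986
  (v22,v27,v23) [++-] → (-0.470597, -1.3327, -0.2049)–(-0.7694, -1.3327, -0.2049)  len=0.2988
  (v23,v27,v28) [-+-] → (-0.470597, -1.3327, -0.2049)–(0.7694, -1.3327, -0.2049)  len=1.2400
  (v24,v29,v20) [--+] → (-0.388029, -2.09677, -0.2049)–(-1.21058, -2.09677, -0.2049)  len=0.8225
  (v20,v29,v25) [+-+] → (-0.388029, -2.09677, -0.2049)–(1.21058, -2.09677, -0.2049)  len=1.5986
  (v27,v2,v28) [++-] → (0.918821, -1.07392, -0.2049)–(0.7694, -1.3327, -0.2049)  len=0.2988
  (v28,v2,v3) [-+-] → (0.918821, -1.07392, -0.2049)–(1.5389, 0, -0.2049)  len=1.2401
  (v29,v4,v25) [--+] → (1.62181, -1.38444, -0.2049)–(1.21058, -2.09677, -0.2049)  len=0.8225
  (v25,v4,v0) [+-+] → (1.62181, -1.38444, -0.2049)–(2.42112, 0, -0.2049)  len=1.5986

Chained into 2 loop(s):
  loop 1: 12 segments, perimeter = 9.2332
  loop 2: 12 segments, perimeter = 14.5268
Total perimeter = 23.760

loops=2 perimeter=23.760


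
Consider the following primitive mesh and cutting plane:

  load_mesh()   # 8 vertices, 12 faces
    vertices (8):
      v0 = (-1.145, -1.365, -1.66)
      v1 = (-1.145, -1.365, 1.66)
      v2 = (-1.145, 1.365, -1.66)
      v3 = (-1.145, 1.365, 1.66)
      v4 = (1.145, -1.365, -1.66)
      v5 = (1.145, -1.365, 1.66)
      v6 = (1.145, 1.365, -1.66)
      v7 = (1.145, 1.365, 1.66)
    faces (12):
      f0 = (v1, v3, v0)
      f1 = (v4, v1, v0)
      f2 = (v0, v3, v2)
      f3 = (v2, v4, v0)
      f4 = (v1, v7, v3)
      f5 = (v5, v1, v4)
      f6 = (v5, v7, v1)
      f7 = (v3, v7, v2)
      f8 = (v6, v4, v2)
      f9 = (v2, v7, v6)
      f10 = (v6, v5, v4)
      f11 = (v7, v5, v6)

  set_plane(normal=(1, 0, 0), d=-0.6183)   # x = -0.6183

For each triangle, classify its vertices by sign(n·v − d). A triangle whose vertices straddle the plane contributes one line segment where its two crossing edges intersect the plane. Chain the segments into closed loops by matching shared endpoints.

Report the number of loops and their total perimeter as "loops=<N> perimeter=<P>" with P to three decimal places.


loops=1 perimeter=12.100

Straddling triangles (8 of 12):
  (v4,v1,v0) [+--] → (-0.6183, -1.365, 0.8964)–(-0.6183, -1.365, -1.66)  len=2.5564
  (v2,v4,v0) [-+-] → (-0.6183, 0.7371, -1.66)–(-0.6183, -1.365, -1.66)  len=2.1021
  (v1,v7,v3) [-+-] → (-0.6183, -0.7371, 1.66)–(-0.6183, 1.365, 1.66)  len=2.1021
  (v5,v1,v4) [+-+] → (-0.6183, -1.365, 1.66)–(-0.6183, -1.365, 0.8964)  len=0.7636
  (v5,v7,v1) [++-] → (-0.6183, -0.7371, 1.66)–(-0.6183, -1.365, 1.66)  len=0.6279
  (v3,v7,v2) [-+-] → (-0.6183, 1.365, 1.66)–(-0.6183, 1.365, -0.8964)  len=2.5564
  (v6,v4,v2) [++-] → (-0.6183, 0.7371, -1.66)–(-0.6183, 1.365, -1.66)  len=0.6279
  (v2,v7,v6) [-++] → (-0.6183, 1.365, -0.8964)–(-0.6183, 1.365, -1.66)  len=0.7636

Chained into 1 loop(s):
  loop 1: 8 segments, perimeter = 12.1000
Total perimeter = 12.100


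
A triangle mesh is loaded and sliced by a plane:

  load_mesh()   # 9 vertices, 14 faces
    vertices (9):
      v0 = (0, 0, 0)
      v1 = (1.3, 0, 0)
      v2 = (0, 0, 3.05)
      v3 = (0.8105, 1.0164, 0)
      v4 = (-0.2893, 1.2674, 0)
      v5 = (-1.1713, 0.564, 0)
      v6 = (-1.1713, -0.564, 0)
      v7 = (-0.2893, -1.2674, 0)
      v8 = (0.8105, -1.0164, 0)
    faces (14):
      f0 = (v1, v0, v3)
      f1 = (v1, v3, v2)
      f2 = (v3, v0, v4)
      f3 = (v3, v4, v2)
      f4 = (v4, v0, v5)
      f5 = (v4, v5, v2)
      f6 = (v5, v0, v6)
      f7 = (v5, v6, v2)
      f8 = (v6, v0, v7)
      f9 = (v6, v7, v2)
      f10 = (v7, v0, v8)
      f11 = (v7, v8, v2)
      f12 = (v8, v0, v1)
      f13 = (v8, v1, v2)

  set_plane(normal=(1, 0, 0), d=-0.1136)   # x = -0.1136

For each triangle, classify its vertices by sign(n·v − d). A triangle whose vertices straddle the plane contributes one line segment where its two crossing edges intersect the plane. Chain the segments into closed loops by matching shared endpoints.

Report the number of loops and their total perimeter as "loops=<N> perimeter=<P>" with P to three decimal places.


loops=1 perimeter=8.555

Straddling triangles (10 of 14):
  (v3,v0,v4) [++-] → (-0.1136, 0.497672, 0)–(-0.1136, 1.2273, 0)  len=0.7296
  (v3,v4,v2) [+-+] → (-0.1136, 1.2273, 0)–(-0.1136, 0.497672, 1.85235)  len=1.9909
  (v4,v0,v5) [-+-] → (-0.1136, 0.497672, 0)–(-0.1136, 0.0547002, 0)  len=0.4430
  (v4,v5,v2) [--+] → (-0.1136, 0.0547002, 2.75419)–(-0.1136, 0.497672, 1.85235)  len=1.0048
  (v5,v0,v6) [-+-] → (-0.1136, 0.0547002, 0)–(-0.1136, -0.0547002, 0)  len=0.1094
  (v5,v6,v2) [--+] → (-0.1136, -0.0547002, 2.75419)–(-0.1136, 0.0547002, 2.75419)  len=0.1094
  (v6,v0,v7) [-+-] → (-0.1136, -0.0547002, 0)–(-0.1136, -0.497672, 0)  len=0.4430
  (v6,v7,v2) [--+] → (-0.1136, -0.497672, 1.85235)–(-0.1136, -0.0547002, 2.75419)  len=1.0048
  (v7,v0,v8) [-++] → (-0.1136, -0.497672, 0)–(-0.1136, -1.2273, 0)  len=0.7296
  (v7,v8,v2) [-++] → (-0.1136, -1.2273, 0)–(-0.1136, -0.497672, 1.85235)  len=1.9909

Chained into 1 loop(s):
  loop 1: 10 segments, perimeter = 8.5553
Total perimeter = 8.555


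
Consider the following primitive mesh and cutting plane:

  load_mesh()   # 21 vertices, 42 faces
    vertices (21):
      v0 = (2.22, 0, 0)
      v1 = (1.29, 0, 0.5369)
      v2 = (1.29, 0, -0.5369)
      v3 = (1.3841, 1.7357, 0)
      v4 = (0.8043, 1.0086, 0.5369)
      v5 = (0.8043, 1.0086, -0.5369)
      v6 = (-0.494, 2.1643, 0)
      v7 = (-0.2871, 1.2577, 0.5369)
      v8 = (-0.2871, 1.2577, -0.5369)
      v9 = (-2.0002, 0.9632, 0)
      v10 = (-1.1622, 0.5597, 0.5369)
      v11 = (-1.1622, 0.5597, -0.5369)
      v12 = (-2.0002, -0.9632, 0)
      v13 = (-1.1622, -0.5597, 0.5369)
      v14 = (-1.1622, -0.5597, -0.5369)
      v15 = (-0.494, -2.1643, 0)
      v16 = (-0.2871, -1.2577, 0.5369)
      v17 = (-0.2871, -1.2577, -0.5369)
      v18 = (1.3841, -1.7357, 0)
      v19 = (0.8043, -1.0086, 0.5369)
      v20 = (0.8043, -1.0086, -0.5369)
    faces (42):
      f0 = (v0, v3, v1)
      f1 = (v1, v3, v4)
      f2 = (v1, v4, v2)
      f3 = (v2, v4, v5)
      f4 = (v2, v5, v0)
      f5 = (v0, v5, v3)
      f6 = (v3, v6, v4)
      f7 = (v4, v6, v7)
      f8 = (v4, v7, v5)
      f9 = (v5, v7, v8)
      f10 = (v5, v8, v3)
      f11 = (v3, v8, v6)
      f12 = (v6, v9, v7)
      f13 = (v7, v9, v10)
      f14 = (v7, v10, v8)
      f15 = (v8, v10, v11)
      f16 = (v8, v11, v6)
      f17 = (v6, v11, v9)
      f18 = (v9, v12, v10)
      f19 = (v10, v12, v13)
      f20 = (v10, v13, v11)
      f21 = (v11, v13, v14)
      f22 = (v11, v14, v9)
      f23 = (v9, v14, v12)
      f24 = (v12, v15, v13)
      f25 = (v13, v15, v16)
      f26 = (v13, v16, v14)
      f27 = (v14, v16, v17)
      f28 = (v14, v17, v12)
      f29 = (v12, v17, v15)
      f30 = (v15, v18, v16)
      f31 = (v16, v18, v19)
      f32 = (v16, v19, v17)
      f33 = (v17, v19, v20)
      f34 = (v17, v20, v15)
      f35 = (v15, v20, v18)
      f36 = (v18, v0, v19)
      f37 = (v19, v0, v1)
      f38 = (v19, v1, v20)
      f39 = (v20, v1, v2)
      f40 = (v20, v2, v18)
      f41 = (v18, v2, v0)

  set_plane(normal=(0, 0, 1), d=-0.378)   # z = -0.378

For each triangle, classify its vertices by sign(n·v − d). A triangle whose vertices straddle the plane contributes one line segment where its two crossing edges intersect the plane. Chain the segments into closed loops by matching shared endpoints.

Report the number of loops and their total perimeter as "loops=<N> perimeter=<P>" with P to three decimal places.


Straddling triangles (28 of 42):
  (v1,v4,v2) [++-] → (1.21813, 0.149252, -0.378)–(1.29, 0, -0.378)  len=0.1657
  (v2,v4,v5) [-+-] → (1.21813, 0.149252, -0.378)–(0.8043, 1.0086, -0.378)  len=0.9538
  (v2,v5,v0) [--+] → (1.22329, 0.710096, -0.378)–(1.56524, 0, -0.378)  len=0.7881
  (v0,v5,v3) [+-+] → (1.22329, 0.710096, -0.378)–(0.975897, 1.22379, -0.378)  len=0.5702
  (v4,v7,v5) [++-] → (0.642796, 1.04546, -0.378)–(0.8043, 1.0086, -0.378)  len=0.1657
  (v5,v7,v8) [-+-] → (0.642796, 1.04546, -0.378)–(-0.2871, 1.2577, -0.378)  len=0.9538
  (v5,v8,v3) [--+] → (0.207505, 1.39917, -0.378)–(0.975897, 1.22379, -0.378)  len=0.7882
  (v3,v8,v6) [+-+] → (0.207505, 1.39917, -0.378)–(-0.348334, 1.52602, -0.378)  len=0.5701
  (v7,v10,v8) [++-] → (-0.416597, 1.15441, -0.378)–(-0.2871, 1.2577, -0.378)  len=0.1656
  (v8,v10,v11) [-+-] → (-0.416597, 1.15441, -0.378)–(-1.1622, 0.5597, -0.378)  len=0.9537
  (v8,v11,v6) [--+] → (-0.964441, 1.03459, -0.378)–(-0.348334, 1.52602, -0.378)  len=0.7881
  (v6,v11,v9) [+-+] → (-0.964441, 1.03459, -0.378)–(-1.41021, 0.679119, -0.378)  len=0.5702
  (v10,v13,v11) [++-] → (-1.1622, 0.394052, -0.378)–(-1.1622, 0.5597, -0.378)  len=0.1656
  (v11,v13,v14) [-+-] → (-1.1622, 0.394052, -0.378)–(-1.1622, -0.5597, -0.378)  len=0.9538
  (v11,v14,v9) [--+] → (-1.41021, -0.108985, -0.378)–(-1.41021, 0.679119, -0.378)  len=0.7881
  (v9,v14,v12) [+-+] → (-1.41021, -0.108985, -0.378)–(-1.41021, -0.679119, -0.378)  len=0.5701
  (v13,v16,v14) [++-] → (-1.0327, -0.662989, -0.378)–(-1.1622, -0.5597, -0.378)  len=0.1656
  (v14,v16,v17) [-+-] → (-1.0327, -0.662989, -0.378)–(-0.2871, -1.2577, -0.378)  len=0.9537
  (v14,v17,v12) [--+] → (-0.794106, -1.17054, -0.378)–(-1.41021, -0.679119, -0.378)  len=0.7881
  (v12,v17,v15) [+-+] → (-0.794106, -1.17054, -0.378)–(-0.348334, -1.52602, -0.378)  len=0.5702
  (v16,v19,v17) [++-] → (-0.125596, -1.22084, -0.378)–(-0.2871, -1.2577, -0.378)  len=0.1657
  (v17,v19,v20) [-+-] → (-0.125596, -1.22084, -0.378)–(0.8043, -1.0086, -0.378)  len=0.9538
  (v17,v20,v15) [--+] → (0.420057, -1.35064, -0.378)–(-0.348334, -1.52602, -0.378)  len=0.7882
  (v15,v20,v18) [+-+] → (0.420057, -1.35064, -0.378)–(0.975897, -1.22379, -0.378)  len=0.5701
  (v19,v1,v20) [++-] → (0.876173, -0.859348, -0.378)–(0.8043, -1.0086, -0.378)  len=0.1657
  (v20,v1,v2) [-+-] → (0.876173, -0.859348, -0.378)–(1.29, 0, -0.378)  len=0.9538
  (v20,v2,v18) [--+] → (1.31785, -0.513695, -0.378)–(0.975897, -1.22379, -0.378)  len=0.7881
  (v18,v2,v0) [+-+] → (1.31785, -0.513695, -0.378)–(1.56524, 0, -0.378)  len=0.5702

Chained into 2 loop(s):
  loop 1: 14 segments, perimeter = 7.8360
  loop 2: 14 segments, perimeter = 9.5079
Total perimeter = 17.344

loops=2 perimeter=17.344


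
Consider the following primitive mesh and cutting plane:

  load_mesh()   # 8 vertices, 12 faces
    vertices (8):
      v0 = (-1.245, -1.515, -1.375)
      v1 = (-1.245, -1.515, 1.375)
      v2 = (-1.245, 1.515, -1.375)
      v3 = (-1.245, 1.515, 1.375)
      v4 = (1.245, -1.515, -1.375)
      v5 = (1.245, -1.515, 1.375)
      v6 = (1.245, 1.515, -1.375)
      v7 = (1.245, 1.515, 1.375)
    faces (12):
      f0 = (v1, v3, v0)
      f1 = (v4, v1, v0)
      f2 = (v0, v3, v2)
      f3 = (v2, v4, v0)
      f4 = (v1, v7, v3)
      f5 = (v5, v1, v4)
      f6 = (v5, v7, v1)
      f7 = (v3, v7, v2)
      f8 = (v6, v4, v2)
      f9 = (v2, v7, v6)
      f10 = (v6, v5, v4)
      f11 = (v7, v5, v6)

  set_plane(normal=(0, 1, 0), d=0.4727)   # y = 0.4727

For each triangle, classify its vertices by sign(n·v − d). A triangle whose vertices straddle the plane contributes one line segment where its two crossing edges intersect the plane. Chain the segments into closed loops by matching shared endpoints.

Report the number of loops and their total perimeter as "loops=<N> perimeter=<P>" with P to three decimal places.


Straddling triangles (8 of 12):
  (v1,v3,v0) [-+-] → (-1.245, 0.4727, 1.375)–(-1.245, 0.4727, 0.429018)  len=0.9460
  (v0,v3,v2) [-++] → (-1.245, 0.4727, 0.429018)–(-1.245, 0.4727, -1.375)  len=1.8040
  (v2,v4,v0) [+--] → (-0.388456, 0.4727, -1.375)–(-1.245, 0.4727, -1.375)  len=0.8565
  (v1,v7,v3) [-++] → (0.388456, 0.4727, 1.375)–(-1.245, 0.4727, 1.375)  len=1.6335
  (v5,v7,v1) [-+-] → (1.245, 0.4727, 1.375)–(0.388456, 0.4727, 1.375)  len=0.8565
  (v6,v4,v2) [+-+] → (1.245, 0.4727, -1.375)–(-0.388456, 0.4727, -1.375)  len=1.6335
  (v6,v5,v4) [+--] → (1.245, 0.4727, -0.429018)–(1.245, 0.4727, -1.375)  len=0.9460
  (v7,v5,v6) [+-+] → (1.245, 0.4727, 1.375)–(1.245, 0.4727, -0.429018)  len=1.8040

Chained into 1 loop(s):
  loop 1: 8 segments, perimeter = 10.4800
Total perimeter = 10.480

loops=1 perimeter=10.480


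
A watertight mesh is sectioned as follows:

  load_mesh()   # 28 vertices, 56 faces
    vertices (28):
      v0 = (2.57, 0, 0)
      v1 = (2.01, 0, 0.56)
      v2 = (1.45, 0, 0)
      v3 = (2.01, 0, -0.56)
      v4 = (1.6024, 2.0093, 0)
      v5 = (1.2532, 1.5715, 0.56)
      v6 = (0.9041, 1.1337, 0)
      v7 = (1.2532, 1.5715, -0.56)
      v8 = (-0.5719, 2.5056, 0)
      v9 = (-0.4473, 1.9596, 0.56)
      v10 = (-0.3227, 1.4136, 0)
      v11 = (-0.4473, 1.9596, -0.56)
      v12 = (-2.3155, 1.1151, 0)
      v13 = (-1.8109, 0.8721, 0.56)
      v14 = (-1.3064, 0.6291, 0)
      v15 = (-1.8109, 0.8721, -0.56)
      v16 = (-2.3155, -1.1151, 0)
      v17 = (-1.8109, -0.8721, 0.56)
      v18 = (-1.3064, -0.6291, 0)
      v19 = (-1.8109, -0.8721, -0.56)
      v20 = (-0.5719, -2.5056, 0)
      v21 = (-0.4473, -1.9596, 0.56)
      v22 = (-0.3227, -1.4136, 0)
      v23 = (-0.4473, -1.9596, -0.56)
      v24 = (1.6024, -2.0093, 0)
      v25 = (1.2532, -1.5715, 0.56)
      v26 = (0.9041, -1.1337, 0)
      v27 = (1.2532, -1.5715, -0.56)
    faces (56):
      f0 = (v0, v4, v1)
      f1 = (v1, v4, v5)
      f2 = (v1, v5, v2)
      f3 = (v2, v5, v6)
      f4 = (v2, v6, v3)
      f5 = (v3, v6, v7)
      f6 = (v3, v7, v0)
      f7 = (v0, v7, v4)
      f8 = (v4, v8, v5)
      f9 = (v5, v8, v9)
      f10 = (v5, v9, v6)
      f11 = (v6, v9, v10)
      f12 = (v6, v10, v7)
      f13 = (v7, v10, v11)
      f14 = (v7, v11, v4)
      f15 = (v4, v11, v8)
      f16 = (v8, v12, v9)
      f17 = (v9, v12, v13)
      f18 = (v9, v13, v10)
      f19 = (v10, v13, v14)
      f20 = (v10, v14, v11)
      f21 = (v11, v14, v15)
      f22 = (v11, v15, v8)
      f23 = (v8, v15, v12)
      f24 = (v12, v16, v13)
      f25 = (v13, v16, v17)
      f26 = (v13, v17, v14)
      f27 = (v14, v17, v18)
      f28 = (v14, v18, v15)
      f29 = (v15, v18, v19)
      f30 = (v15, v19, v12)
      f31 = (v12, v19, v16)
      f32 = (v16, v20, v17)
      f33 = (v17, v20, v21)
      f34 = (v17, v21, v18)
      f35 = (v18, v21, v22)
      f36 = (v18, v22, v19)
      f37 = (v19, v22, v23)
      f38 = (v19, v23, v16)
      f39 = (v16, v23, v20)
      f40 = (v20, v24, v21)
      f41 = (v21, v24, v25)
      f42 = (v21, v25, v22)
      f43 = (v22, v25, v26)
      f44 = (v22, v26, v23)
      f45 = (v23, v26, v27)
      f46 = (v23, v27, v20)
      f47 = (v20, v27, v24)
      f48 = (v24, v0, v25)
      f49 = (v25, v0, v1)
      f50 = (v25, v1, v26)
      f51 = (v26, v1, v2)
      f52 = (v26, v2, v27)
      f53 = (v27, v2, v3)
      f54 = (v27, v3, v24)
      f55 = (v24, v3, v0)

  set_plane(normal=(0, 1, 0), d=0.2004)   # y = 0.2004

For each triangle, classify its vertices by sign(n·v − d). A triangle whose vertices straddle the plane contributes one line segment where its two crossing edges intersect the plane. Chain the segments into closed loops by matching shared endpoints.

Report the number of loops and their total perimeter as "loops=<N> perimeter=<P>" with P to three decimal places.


loops=2 perimeter=6.183

Straddling triangles (16 of 56):
  (v0,v4,v1) [-+-] → (2.4735, 0.2004, 0)–(1.96935, 0.2004, 0.504148)  len=0.7130
  (v1,v4,v5) [-++] → (1.96935, 0.2004, 0.504148)–(1.91349, 0.2004, 0.56)  len=0.0790
  (v1,v5,v2) [-+-] → (1.91349, 0.2004, 0.56)–(1.4249, 0.2004, 0.071412)  len=0.6910
  (v2,v5,v6) [-++] → (1.4249, 0.2004, 0.071412)–(1.3535, 0.2004, 0)  len=0.1010
  (v2,v6,v3) [-+-] → (1.3535, 0.2004, 0)–(1.81451, 0.2004, -0.461011)  len=0.6520
  (v3,v6,v7) [-++] → (1.81451, 0.2004, -0.461011)–(1.91349, 0.2004, -0.56)  len=0.1400
  (v3,v7,v0) [-+-] → (1.91349, 0.2004, -0.56)–(2.40208, 0.2004, -0.071412)  len=0.6910
  (v0,v7,v4) [-++] → (2.40208, 0.2004, -0.071412)–(2.4735, 0.2004, 0)  len=0.1010
  (v12,v16,v13) [+-+] → (-2.3155, 0.2004, 0)–(-1.98146, 0.2004, 0.370713)  len=0.4990
  (v13,v16,v17) [+--] → (-1.98146, 0.2004, 0.370713)–(-1.8109, 0.2004, 0.56)  len=0.2548
  (v13,v17,v14) [+-+] → (-1.8109, 0.2004, 0.56)–(-1.45047, 0.2004, 0.15992)  len=0.5385
  (v14,v17,v18) [+--] → (-1.45047, 0.2004, 0.15992)–(-1.3064, 0.2004, 0)  len=0.2152
  (v14,v18,v15) [+-+] → (-1.3064, 0.2004, 0)–(-1.58517, 0.2004, -0.309432)  len=0.4165
  (v15,v18,v19) [+--] → (-1.58517, 0.2004, -0.309432)–(-1.8109, 0.2004, -0.56)  len=0.3373
  (v15,v19,v12) [+-+] → (-1.8109, 0.2004, -0.56)–(-2.08323, 0.2004, -0.257766)  len=0.4068
  (v12,v19,v16) [+--] → (-2.08323, 0.2004, -0.257766)–(-2.3155, 0.2004, 0)  len=0.3470

Chained into 2 loop(s):
  loop 1: 8 segments, perimeter = 3.1678
  loop 2: 8 segments, perimeter = 3.0151
Total perimeter = 6.183


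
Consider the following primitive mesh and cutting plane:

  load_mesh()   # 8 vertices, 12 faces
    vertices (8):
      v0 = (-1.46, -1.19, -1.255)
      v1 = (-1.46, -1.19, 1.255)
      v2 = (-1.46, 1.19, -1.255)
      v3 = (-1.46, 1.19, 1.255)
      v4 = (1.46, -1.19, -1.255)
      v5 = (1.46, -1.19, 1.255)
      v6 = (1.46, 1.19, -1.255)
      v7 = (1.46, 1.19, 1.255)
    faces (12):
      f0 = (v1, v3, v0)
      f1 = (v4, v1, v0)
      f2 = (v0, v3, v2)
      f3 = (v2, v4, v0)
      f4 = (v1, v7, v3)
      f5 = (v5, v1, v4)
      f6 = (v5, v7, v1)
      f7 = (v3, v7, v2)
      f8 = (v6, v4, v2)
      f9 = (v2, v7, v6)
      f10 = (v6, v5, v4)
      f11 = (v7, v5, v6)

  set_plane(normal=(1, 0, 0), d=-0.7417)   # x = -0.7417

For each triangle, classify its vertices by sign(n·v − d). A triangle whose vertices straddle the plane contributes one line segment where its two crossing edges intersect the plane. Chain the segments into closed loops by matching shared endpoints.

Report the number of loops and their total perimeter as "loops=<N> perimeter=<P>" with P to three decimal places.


Straddling triangles (8 of 12):
  (v4,v1,v0) [+--] → (-0.7417, -1.19, 0.637557)–(-0.7417, -1.19, -1.255)  len=1.8926
  (v2,v4,v0) [-+-] → (-0.7417, 0.604536, -1.255)–(-0.7417, -1.19, -1.255)  len=1.7945
  (v1,v7,v3) [-+-] → (-0.7417, -0.604536, 1.255)–(-0.7417, 1.19, 1.255)  len=1.7945
  (v5,v1,v4) [+-+] → (-0.7417, -1.19, 1.255)–(-0.7417, -1.19, 0.637557)  len=0.6174
  (v5,v7,v1) [++-] → (-0.7417, -0.604536, 1.255)–(-0.7417, -1.19, 1.255)  len=0.5855
  (v3,v7,v2) [-+-] → (-0.7417, 1.19, 1.255)–(-0.7417, 1.19, -0.637557)  len=1.8926
  (v6,v4,v2) [++-] → (-0.7417, 0.604536, -1.255)–(-0.7417, 1.19, -1.255)  len=0.5855
  (v2,v7,v6) [-++] → (-0.7417, 1.19, -0.637557)–(-0.7417, 1.19, -1.255)  len=0.6174

Chained into 1 loop(s):
  loop 1: 8 segments, perimeter = 9.7800
Total perimeter = 9.780

loops=1 perimeter=9.780


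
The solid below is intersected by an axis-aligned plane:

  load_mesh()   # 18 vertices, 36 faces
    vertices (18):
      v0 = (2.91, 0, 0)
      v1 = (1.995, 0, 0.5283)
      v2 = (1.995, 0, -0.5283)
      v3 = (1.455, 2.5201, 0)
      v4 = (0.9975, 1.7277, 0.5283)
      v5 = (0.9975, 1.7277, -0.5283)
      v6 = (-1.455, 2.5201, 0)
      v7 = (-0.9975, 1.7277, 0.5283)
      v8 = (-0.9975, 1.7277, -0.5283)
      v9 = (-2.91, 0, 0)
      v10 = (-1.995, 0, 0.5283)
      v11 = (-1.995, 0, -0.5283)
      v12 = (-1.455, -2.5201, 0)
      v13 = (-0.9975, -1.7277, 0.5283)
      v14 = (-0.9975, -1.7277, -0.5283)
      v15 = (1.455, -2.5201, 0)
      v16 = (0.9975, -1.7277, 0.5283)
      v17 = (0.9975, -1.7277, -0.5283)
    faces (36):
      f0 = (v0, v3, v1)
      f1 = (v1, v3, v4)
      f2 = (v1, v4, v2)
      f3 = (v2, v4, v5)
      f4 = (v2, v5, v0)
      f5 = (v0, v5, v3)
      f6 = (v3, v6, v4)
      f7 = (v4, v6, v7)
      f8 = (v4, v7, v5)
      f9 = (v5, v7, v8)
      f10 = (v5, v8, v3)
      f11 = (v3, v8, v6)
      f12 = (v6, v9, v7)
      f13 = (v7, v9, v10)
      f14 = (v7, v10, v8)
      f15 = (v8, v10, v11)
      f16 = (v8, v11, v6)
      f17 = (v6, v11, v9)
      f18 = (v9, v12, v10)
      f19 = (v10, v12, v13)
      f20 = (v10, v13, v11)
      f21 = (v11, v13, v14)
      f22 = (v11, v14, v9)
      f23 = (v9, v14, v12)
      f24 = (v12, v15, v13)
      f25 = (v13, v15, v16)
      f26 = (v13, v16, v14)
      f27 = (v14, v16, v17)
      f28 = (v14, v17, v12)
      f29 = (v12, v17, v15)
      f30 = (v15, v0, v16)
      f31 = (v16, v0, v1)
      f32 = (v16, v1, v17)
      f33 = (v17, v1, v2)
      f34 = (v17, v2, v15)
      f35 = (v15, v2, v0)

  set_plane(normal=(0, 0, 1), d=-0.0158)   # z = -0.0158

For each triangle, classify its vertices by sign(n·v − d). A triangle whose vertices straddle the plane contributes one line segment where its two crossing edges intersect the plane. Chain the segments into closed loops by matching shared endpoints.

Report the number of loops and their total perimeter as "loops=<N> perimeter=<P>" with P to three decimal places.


loops=2 perimeter=29.266

Straddling triangles (24 of 36):
  (v1,v4,v2) [++-] → (1.51117, 0.838015, -0.0158)–(1.995, 0, -0.0158)  len=0.9677
  (v2,v4,v5) [-+-] → (1.51117, 0.838015, -0.0158)–(0.9975, 1.7277, -0.0158)  len=1.0273
  (v2,v5,v0) [--+] → (2.8528, 0.0516708, -0.0158)–(2.88263, 0, -0.0158)  len=0.0597
  (v0,v5,v3) [+-+] → (2.8528, 0.0516708, -0.0158)–(1.44132, 2.4964, -0.0158)  len=2.8229
  (v4,v7,v5) [++-] → (0.0298325, 1.7277, -0.0158)–(0.9975, 1.7277, -0.0158)  len=0.9677
  (v5,v7,v8) [-+-] → (0.0298325, 1.7277, -0.0158)–(-0.9975, 1.7277, -0.0158)  len=1.0273
  (v5,v8,v3) [--+] → (1.38165, 2.4964, -0.0158)–(1.44132, 2.4964, -0.0158)  len=0.0597
  (v3,v8,v6) [+-+] → (1.38165, 2.4964, -0.0158)–(-1.44132, 2.4964, -0.0158)  len=2.8230
  (v7,v10,v8) [++-] → (-1.48133, 0.889685, -0.0158)–(-0.9975, 1.7277, -0.0158)  len=0.9677
  (v8,v10,v11) [-+-] → (-1.48133, 0.889685, -0.0158)–(-1.995, 0, -0.0158)  len=1.0273
  (v8,v11,v6) [--+] → (-1.47115, 2.44473, -0.0158)–(-1.44132, 2.4964, -0.0158)  len=0.0597
  (v6,v11,v9) [+-+] → (-1.47115, 2.44473, -0.0158)–(-2.88263, 0, -0.0158)  len=2.8229
  (v10,v13,v11) [++-] → (-1.51117, -0.838015, -0.0158)–(-1.995, 0, -0.0158)  len=0.9677
  (v11,v13,v14) [-+-] → (-1.51117, -0.838015, -0.0158)–(-0.9975, -1.7277, -0.0158)  len=1.0273
  (v11,v14,v9) [--+] → (-2.8528, -0.0516708, -0.0158)–(-2.88263, 0, -0.0158)  len=0.0597
  (v9,v14,v12) [+-+] → (-2.8528, -0.0516708, -0.0158)–(-1.44132, -2.4964, -0.0158)  len=2.8229
  (v13,v16,v14) [++-] → (-0.0298325, -1.7277, -0.0158)–(-0.9975, -1.7277, -0.0158)  len=0.9677
  (v14,v16,v17) [-+-] → (-0.0298325, -1.7277, -0.0158)–(0.9975, -1.7277, -0.0158)  len=1.0273
  (v14,v17,v12) [--+] → (-1.38165, -2.4964, -0.0158)–(-1.44132, -2.4964, -0.0158)  len=0.0597
  (v12,v17,v15) [+-+] → (-1.38165, -2.4964, -0.0158)–(1.44132, -2.4964, -0.0158)  len=2.8230
  (v16,v1,v17) [++-] → (1.48133, -0.889685, -0.0158)–(0.9975, -1.7277, -0.0158)  len=0.9677
  (v17,v1,v2) [-+-] → (1.48133, -0.889685, -0.0158)–(1.995, 0, -0.0158)  len=1.0273
  (v17,v2,v15) [--+] → (1.47115, -2.44473, -0.0158)–(1.44132, -2.4964, -0.0158)  len=0.0597
  (v15,v2,v0) [+-+] → (1.47115, -2.44473, -0.0158)–(2.88263, 0, -0.0158)  len=2.8229

Chained into 2 loop(s):
  loop 1: 12 segments, perimeter = 11.9699
  loop 2: 12 segments, perimeter = 17.2957
Total perimeter = 29.266


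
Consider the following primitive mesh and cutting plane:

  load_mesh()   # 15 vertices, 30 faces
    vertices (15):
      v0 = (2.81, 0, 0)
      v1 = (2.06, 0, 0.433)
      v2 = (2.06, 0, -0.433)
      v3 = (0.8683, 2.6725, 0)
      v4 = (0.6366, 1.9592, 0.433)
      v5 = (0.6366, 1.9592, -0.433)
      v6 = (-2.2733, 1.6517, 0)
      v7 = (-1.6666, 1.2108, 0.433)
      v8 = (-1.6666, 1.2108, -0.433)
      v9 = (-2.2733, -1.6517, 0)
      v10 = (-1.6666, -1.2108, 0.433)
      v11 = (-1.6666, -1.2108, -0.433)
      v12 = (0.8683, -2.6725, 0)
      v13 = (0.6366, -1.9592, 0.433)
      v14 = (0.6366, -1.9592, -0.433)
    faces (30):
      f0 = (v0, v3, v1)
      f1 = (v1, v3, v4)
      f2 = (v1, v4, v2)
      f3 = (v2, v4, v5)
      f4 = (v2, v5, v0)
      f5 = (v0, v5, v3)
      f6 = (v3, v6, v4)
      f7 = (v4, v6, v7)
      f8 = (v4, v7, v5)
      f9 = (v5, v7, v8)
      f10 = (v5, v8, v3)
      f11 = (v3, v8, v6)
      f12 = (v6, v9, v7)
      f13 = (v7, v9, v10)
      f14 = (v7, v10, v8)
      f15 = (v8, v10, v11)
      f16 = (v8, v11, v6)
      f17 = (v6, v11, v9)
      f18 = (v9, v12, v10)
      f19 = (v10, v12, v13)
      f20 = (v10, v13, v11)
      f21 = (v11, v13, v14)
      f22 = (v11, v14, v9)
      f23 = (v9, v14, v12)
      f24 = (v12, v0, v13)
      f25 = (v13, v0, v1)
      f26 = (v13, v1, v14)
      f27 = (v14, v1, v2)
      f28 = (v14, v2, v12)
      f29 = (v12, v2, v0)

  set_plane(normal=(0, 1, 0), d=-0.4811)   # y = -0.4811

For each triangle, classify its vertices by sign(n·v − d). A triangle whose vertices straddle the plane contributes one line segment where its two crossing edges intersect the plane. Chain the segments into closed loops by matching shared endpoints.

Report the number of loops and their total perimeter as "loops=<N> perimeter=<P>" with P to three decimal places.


Straddling triangles (12 of 30):
  (v6,v9,v7) [+-+] → (-2.2733, -0.4811, 0)–(-2.02519, -0.4811, 0.177072)  len=0.3048
  (v7,v9,v10) [+--] → (-2.02519, -0.4811, 0.177072)–(-1.6666, -0.4811, 0.433)  len=0.4406
  (v7,v10,v8) [+-+] → (-1.6666, -0.4811, 0.433)–(-1.6666, -0.4811, 0.172048)  len=0.2610
  (v8,v10,v11) [+--] → (-1.6666, -0.4811, 0.172048)–(-1.6666, -0.4811, -0.433)  len=0.6050
  (v8,v11,v6) [+-+] → (-1.6666, -0.4811, -0.433)–(-1.82126, -0.4811, -0.322621)  len=0.1900
  (v6,v11,v9) [+--] → (-1.82126, -0.4811, -0.322621)–(-2.2733, -0.4811, 0)  len=0.5554
  (v12,v0,v13) [-+-] → (2.46046, -0.4811, 0)–(2.2763, -0.4811, 0.106327)  len=0.2126
  (v13,v0,v1) [-++] → (2.2763, -0.4811, 0.106327)–(1.71047, -0.4811, 0.433)  len=0.6534
  (v13,v1,v14) [-+-] → (1.71047, -0.4811, 0.433)–(1.71047, -0.4811, 0.220346)  len=0.2127
  (v14,v1,v2) [-++] → (1.71047, -0.4811, 0.220346)–(1.71047, -0.4811, -0.433)  len=0.6533
  (v14,v2,v12) [-+-] → (1.71047, -0.4811, -0.433)–(1.84547, -0.4811, -0.355052)  len=0.1559
  (v12,v2,v0) [-++] → (1.84547, -0.4811, -0.355052)–(2.46046, -0.4811, 0)  len=0.7101

Chained into 2 loop(s):
  loop 1: 6 segments, perimeter = 2.3567
  loop 2: 6 segments, perimeter = 2.5980
Total perimeter = 4.955

loops=2 perimeter=4.955


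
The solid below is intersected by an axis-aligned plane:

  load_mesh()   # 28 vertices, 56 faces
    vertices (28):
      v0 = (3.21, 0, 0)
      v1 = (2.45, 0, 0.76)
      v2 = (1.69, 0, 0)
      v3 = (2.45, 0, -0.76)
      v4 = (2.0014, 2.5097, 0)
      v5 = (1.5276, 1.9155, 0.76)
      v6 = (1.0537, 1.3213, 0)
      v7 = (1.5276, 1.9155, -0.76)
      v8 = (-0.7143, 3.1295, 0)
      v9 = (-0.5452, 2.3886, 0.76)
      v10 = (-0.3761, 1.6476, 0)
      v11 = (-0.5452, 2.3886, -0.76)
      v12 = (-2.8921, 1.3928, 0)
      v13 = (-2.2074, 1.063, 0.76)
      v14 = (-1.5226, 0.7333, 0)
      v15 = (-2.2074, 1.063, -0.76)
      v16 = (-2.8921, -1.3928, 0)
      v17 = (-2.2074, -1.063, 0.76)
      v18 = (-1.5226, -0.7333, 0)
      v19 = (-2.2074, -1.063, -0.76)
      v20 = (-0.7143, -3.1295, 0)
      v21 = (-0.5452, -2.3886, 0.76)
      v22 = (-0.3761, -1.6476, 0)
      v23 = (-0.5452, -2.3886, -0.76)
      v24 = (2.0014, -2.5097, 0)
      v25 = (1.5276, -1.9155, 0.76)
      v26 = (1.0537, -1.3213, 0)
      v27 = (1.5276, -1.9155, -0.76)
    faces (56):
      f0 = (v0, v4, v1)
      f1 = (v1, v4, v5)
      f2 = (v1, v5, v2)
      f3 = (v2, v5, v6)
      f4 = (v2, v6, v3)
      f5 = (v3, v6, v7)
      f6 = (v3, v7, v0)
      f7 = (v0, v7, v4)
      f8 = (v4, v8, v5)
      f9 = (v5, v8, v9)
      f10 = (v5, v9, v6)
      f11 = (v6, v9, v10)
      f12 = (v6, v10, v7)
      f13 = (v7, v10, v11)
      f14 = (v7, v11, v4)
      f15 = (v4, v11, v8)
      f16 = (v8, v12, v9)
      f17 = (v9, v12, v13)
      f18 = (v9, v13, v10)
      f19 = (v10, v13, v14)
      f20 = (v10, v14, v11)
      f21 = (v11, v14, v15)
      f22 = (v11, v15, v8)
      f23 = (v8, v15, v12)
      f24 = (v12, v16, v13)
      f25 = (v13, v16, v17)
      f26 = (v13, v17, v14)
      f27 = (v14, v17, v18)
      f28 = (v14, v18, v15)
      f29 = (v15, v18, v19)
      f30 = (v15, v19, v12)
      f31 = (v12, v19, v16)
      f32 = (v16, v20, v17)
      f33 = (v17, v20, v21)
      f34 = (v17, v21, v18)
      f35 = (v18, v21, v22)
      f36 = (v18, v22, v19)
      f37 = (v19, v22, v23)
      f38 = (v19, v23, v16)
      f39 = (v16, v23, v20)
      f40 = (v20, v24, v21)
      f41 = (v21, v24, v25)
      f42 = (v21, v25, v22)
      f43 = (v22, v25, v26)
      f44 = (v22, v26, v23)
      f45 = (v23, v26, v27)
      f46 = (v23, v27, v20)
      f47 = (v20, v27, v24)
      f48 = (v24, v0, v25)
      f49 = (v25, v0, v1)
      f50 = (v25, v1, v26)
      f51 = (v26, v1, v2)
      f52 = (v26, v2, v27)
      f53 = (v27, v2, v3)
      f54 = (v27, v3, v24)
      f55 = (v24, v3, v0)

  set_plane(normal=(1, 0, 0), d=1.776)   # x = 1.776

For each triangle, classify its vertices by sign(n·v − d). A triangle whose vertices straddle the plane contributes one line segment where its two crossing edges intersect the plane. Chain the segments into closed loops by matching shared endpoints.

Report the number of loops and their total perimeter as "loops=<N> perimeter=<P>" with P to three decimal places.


Straddling triangles (18 of 56):
  (v1,v4,v5) [++-] → (1.776, 2.22702, 0.361553)–(1.776, 1.39966, 0.76)  len=0.9183
  (v1,v5,v2) [+--] → (1.776, 1.39966, 0.76)–(1.776, 0, 0.086)  len=1.5535
  (v2,v6,v3) [--+] → (1.776, 0.637797, -0.393145)–(1.776, 0, -0.086)  len=0.7079
  (v3,v6,v7) [+--] → (1.776, 0.637797, -0.393145)–(1.776, 1.39966, -0.76)  len=0.8456
  (v3,v7,v0) [+-+] → (1.776, 1.39966, -0.76)–(1.776, 1.63268, -0.647789)  len=0.2586
  (v0,v7,v4) [+-+] → (1.776, 1.63268, -0.647789)–(1.776, 2.22702, -0.361553)  len=0.6597
  (v4,v8,v5) [+--] → (1.776, 2.56114, 0)–(1.776, 2.22702, 0.361553)  len=0.4923
  (v7,v11,v4) [--+] → (1.776, 2.49898, -0.0672677)–(1.776, 2.22702, -0.361553)  len=0.4007
  (v4,v11,v8) [+--] → (1.776, 2.49898, -0.0672677)–(1.776, 2.56114, 0)  len=0.0916
  (v20,v24,v21) [-+-] → (1.776, -2.56114, 0)–(1.776, -2.49898, 0.0672677)  len=0.0916
  (v21,v24,v25) [-+-] → (1.776, -2.49898, 0.0672677)–(1.776, -2.22702, 0.361553)  len=0.4007
  (v20,v27,v24) [--+] → (1.776, -2.22702, -0.361553)–(1.776, -2.56114, 0)  len=0.4923
  (v24,v0,v25) [++-] → (1.776, -1.63268, 0.647789)–(1.776, -2.22702, 0.361553)  len=0.6597
  (v25,v0,v1) [-++] → (1.776, -1.63268, 0.647789)–(1.776, -1.39966, 0.76)  len=0.2586
  (v25,v1,v26) [-+-] → (1.776, -1.39966, 0.76)–(1.776, -0.637797, 0.393145)  len=0.8456
  (v26,v1,v2) [-+-] → (1.776, -0.637797, 0.393145)–(1.776, 0, 0.086)  len=0.7079
  (v27,v2,v3) [--+] → (1.776, 0, -0.086)–(1.776, -1.39966, -0.76)  len=1.5535
  (v27,v3,v24) [-++] → (1.776, -1.39966, -0.76)–(1.776, -2.22702, -0.361553)  len=0.9183

Chained into 1 loop(s):
  loop 1: 18 segments, perimeter = 11.8564
Total perimeter = 11.856

loops=1 perimeter=11.856
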